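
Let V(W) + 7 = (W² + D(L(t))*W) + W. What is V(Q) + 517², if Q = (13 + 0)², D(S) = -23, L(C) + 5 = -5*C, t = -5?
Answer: 292125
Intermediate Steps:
L(C) = -5 - 5*C
Q = 169 (Q = 13² = 169)
V(W) = -7 + W² - 22*W (V(W) = -7 + ((W² - 23*W) + W) = -7 + (W² - 22*W) = -7 + W² - 22*W)
V(Q) + 517² = (-7 + 169² - 22*169) + 517² = (-7 + 28561 - 3718) + 267289 = 24836 + 267289 = 292125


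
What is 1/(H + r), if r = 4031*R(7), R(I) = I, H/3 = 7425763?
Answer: 1/22305506 ≈ 4.4832e-8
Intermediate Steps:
H = 22277289 (H = 3*7425763 = 22277289)
r = 28217 (r = 4031*7 = 28217)
1/(H + r) = 1/(22277289 + 28217) = 1/22305506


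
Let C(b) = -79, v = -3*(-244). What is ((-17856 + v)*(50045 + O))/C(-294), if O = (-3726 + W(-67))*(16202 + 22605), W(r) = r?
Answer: -2519709370344/79 ≈ -3.1895e+10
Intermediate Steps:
v = 732
O = -147194951 (O = (-3726 - 67)*(16202 + 22605) = -3793*38807 = -147194951)
((-17856 + v)*(50045 + O))/C(-294) = ((-17856 + 732)*(50045 - 147194951))/(-79) = -17124*(-147144906)*(-1/79) = 2519709370344*(-1/79) = -2519709370344/79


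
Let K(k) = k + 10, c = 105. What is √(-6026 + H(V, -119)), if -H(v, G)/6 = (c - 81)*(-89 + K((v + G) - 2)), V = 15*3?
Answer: √16294 ≈ 127.65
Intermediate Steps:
K(k) = 10 + k
V = 45
H(v, G) = 11664 - 144*G - 144*v (H(v, G) = -6*(105 - 81)*(-89 + (10 + ((v + G) - 2))) = -144*(-89 + (10 + ((G + v) - 2))) = -144*(-89 + (10 + (-2 + G + v))) = -144*(-89 + (8 + G + v)) = -144*(-81 + G + v) = -6*(-1944 + 24*G + 24*v) = 11664 - 144*G - 144*v)
√(-6026 + H(V, -119)) = √(-6026 + (11664 - 144*(-119) - 144*45)) = √(-6026 + (11664 + 17136 - 6480)) = √(-6026 + 22320) = √16294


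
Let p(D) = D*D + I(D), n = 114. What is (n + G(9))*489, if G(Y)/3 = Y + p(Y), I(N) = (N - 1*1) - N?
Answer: 186309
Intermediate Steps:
I(N) = -1 (I(N) = (N - 1) - N = (-1 + N) - N = -1)
p(D) = -1 + D² (p(D) = D*D - 1 = D² - 1 = -1 + D²)
G(Y) = -3 + 3*Y + 3*Y² (G(Y) = 3*(Y + (-1 + Y²)) = 3*(-1 + Y + Y²) = -3 + 3*Y + 3*Y²)
(n + G(9))*489 = (114 + (-3 + 3*9 + 3*9²))*489 = (114 + (-3 + 27 + 3*81))*489 = (114 + (-3 + 27 + 243))*489 = (114 + 267)*489 = 381*489 = 186309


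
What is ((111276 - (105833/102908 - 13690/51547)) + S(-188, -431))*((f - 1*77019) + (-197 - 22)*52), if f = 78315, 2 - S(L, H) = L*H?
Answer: -31141595378657499/102011513 ≈ -3.0528e+8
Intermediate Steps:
S(L, H) = 2 - H*L (S(L, H) = 2 - L*H = 2 - H*L)
((111276 - (105833/102908 - 13690/51547)) + S(-188, -431))*((f - 1*77019) + (-197 - 22)*52) = ((111276 - (105833/102908 - 13690/51547)) + (2 - 1*(-431)*(-188)))*((78315 - 1*77019) + (-197 - 22)*52) = ((111276 - (105833*(1/102908) - 13690*1/51547)) + (2 - 81028))*((78315 - 77019) - 219*52) = ((111276 - (8141/7916 - 13690/51547)) - 81026)*(1296 - 11388) = ((111276 - 1*311274087/408046052) - 81026)*(-10092) = ((111276 - 311274087/408046052) - 81026)*(-10092) = (45405421208265/408046052 - 81026)*(-10092) = (12343081798913/408046052)*(-10092) = -31141595378657499/102011513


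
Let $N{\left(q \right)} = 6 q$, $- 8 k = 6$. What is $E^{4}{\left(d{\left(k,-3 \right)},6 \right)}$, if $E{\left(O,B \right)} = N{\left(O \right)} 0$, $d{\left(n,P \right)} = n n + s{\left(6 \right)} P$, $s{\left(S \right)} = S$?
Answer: $0$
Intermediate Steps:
$k = - \frac{3}{4}$ ($k = \left(- \frac{1}{8}\right) 6 = - \frac{3}{4} \approx -0.75$)
$d{\left(n,P \right)} = n^{2} + 6 P$ ($d{\left(n,P \right)} = n n + 6 P = n^{2} + 6 P$)
$E{\left(O,B \right)} = 0$ ($E{\left(O,B \right)} = 6 O 0 = 0$)
$E^{4}{\left(d{\left(k,-3 \right)},6 \right)} = 0^{4} = 0$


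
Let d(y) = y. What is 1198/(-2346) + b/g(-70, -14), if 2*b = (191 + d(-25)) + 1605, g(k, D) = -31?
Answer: -2114521/72726 ≈ -29.075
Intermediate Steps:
b = 1771/2 (b = ((191 - 25) + 1605)/2 = (166 + 1605)/2 = (1/2)*1771 = 1771/2 ≈ 885.50)
1198/(-2346) + b/g(-70, -14) = 1198/(-2346) + (1771/2)/(-31) = 1198*(-1/2346) + (1771/2)*(-1/31) = -599/1173 - 1771/62 = -2114521/72726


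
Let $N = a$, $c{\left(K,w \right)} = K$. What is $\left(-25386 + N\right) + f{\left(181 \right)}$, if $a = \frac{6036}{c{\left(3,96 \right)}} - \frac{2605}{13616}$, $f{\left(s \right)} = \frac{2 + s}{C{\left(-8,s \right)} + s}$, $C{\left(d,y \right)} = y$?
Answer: $- \frac{57604355145}{2464496} \approx -23374.0$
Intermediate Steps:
$f{\left(s \right)} = \frac{2 + s}{2 s}$ ($f{\left(s \right)} = \frac{2 + s}{s + s} = \frac{2 + s}{2 s}$)
$a = \frac{27392787}{13616}$ ($a = \frac{6036}{3} - \frac{2605}{13616} = 6036 \cdot \frac{1}{3} - \frac{2605}{13616} = 2012 - \frac{2605}{13616} = \frac{27392787}{13616} \approx 2011.8$)
$N = \frac{27392787}{13616} \approx 2011.8$
$\left(-25386 + N\right) + f{\left(181 \right)} = \left(-25386 + \frac{27392787}{13616}\right) + \frac{2 + 181}{2 \cdot 181} = - \frac{318262989}{13616} + \frac{1}{2} \cdot \frac{1}{181} \cdot 183 = - \frac{318262989}{13616} + \frac{183}{362} = - \frac{57604355145}{2464496}$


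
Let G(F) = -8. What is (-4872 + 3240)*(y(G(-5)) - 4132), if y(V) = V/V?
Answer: 6741792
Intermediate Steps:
y(V) = 1
(-4872 + 3240)*(y(G(-5)) - 4132) = (-4872 + 3240)*(1 - 4132) = -1632*(-4131) = 6741792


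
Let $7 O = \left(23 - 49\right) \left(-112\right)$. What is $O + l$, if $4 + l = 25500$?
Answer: $25912$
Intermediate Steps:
$l = 25496$ ($l = -4 + 25500 = 25496$)
$O = 416$ ($O = \frac{\left(23 - 49\right) \left(-112\right)}{7} = \frac{\left(-26\right) \left(-112\right)}{7} = \frac{1}{7} \cdot 2912 = 416$)
$O + l = 416 + 25496 = 25912$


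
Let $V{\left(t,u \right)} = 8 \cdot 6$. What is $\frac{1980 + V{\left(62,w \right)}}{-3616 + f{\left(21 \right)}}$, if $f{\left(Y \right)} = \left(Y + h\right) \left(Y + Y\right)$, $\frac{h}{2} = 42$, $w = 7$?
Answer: $\frac{1014}{397} \approx 2.5542$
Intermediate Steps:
$h = 84$ ($h = 2 \cdot 42 = 84$)
$V{\left(t,u \right)} = 48$
$f{\left(Y \right)} = 2 Y \left(84 + Y\right)$ ($f{\left(Y \right)} = \left(Y + 84\right) \left(Y + Y\right) = \left(84 + Y\right) 2 Y = 2 Y \left(84 + Y\right)$)
$\frac{1980 + V{\left(62,w \right)}}{-3616 + f{\left(21 \right)}} = \frac{1980 + 48}{-3616 + 2 \cdot 21 \left(84 + 21\right)} = \frac{2028}{-3616 + 2 \cdot 21 \cdot 105} = \frac{2028}{-3616 + 4410} = \frac{2028}{794} = 2028 \cdot \frac{1}{794} = \frac{1014}{397}$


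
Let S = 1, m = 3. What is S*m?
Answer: 3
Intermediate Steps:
S*m = 1*3 = 3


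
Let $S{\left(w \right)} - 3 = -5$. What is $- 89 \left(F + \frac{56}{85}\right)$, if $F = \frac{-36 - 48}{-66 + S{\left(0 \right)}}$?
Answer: $- \frac{14329}{85} \approx -168.58$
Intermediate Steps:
$S{\left(w \right)} = -2$ ($S{\left(w \right)} = 3 - 5 = -2$)
$F = \frac{21}{17}$ ($F = \frac{-36 - 48}{-66 - 2} = - \frac{84}{-68} = \left(-84\right) \left(- \frac{1}{68}\right) = \frac{21}{17} \approx 1.2353$)
$- 89 \left(F + \frac{56}{85}\right) = - 89 \left(\frac{21}{17} + \frac{56}{85}\right) = \left(-89\right) \frac{161}{85} = - \frac{14329}{85}$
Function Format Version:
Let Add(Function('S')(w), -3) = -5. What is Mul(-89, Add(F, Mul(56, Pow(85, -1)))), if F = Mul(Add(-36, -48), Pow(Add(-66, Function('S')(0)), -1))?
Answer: Rational(-14329, 85) ≈ -168.58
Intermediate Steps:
Function('S')(w) = -2 (Function('S')(w) = Add(3, -5) = -2)
F = Rational(21, 17) (F = Mul(Add(-36, -48), Pow(Add(-66, -2), -1)) = Mul(-84, Pow(-68, -1)) = Mul(-84, Rational(-1, 68)) = Rational(21, 17) ≈ 1.2353)
Mul(-89, Add(F, Mul(56, Pow(85, -1)))) = Mul(-89, Add(Rational(21, 17), Mul(56, Pow(85, -1)))) = Mul(-89, Add(Rational(21, 17), Mul(56, Rational(1, 85)))) = Mul(-89, Add(Rational(21, 17), Rational(56, 85))) = Mul(-89, Rational(161, 85)) = Rational(-14329, 85)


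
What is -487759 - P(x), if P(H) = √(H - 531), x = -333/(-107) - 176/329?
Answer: -487759 - 2*I*√163712149951/35203 ≈ -4.8776e+5 - 22.987*I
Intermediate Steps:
x = 90725/35203 (x = -333*(-1/107) - 176*1/329 = 333/107 - 176/329 = 90725/35203 ≈ 2.5772)
P(H) = √(-531 + H)
-487759 - P(x) = -487759 - √(-531 + 90725/35203) = -487759 - √(-18602068/35203) = -487759 - 2*I*√163712149951/35203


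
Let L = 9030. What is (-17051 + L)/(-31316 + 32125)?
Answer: -8021/809 ≈ -9.9147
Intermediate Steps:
(-17051 + L)/(-31316 + 32125) = (-17051 + 9030)/(-31316 + 32125) = -8021/809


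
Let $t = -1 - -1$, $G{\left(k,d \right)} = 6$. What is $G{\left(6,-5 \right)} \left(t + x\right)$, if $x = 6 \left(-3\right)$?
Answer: $-108$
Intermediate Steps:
$x = -18$
$t = 0$ ($t = -1 + 1 = 0$)
$G{\left(6,-5 \right)} \left(t + x\right) = 6 \left(0 - 18\right) = 6 \left(-18\right) = -108$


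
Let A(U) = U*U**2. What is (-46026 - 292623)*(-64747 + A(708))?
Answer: -120162880547085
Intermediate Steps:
A(U) = U**3
(-46026 - 292623)*(-64747 + A(708)) = (-46026 - 292623)*(-64747 + 708**3) = -338649*(-64747 + 354894912) = -338649*354830165 = -120162880547085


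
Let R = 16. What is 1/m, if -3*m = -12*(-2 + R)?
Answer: 1/56 ≈ 0.017857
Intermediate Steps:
m = 56 (m = -(-4)*(-2 + 16) = -(-4)*14 = -⅓*(-168) = 56)
1/m = 1/56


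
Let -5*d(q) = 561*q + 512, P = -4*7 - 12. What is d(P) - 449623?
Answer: -2226187/5 ≈ -4.4524e+5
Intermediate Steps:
P = -40 (P = -28 - 12 = -40)
d(q) = -512/5 - 561*q/5 (d(q) = -(561*q + 512)/5 = -(512 + 561*q)/5 = -512/5 - 561*q/5)
d(P) - 449623 = (-512/5 - 561/5*(-40)) - 449623 = (-512/5 + 4488) - 449623 = 21928/5 - 449623 = -2226187/5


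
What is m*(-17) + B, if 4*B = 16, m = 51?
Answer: -863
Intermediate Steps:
B = 4 (B = (1/4)*16 = 4)
m*(-17) + B = 51*(-17) + 4 = -867 + 4 = -863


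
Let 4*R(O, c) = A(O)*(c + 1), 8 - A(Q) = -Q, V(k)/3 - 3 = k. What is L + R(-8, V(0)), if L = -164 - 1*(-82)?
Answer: -82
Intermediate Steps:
V(k) = 9 + 3*k
A(Q) = 8 + Q (A(Q) = 8 - (-1)*Q = 8 + Q)
L = -82 (L = -164 + 82 = -82)
R(O, c) = (1 + c)*(8 + O)/4 (R(O, c) = ((8 + O)*(c + 1))/4 = ((8 + O)*(1 + c))/4 = ((1 + c)*(8 + O))/4 = (1 + c)*(8 + O)/4)
L + R(-8, V(0)) = -82 + (1 + (9 + 3*0))*(8 - 8)/4 = -82 + (¼)*(1 + (9 + 0))*0 = -82 + (¼)*(1 + 9)*0 = -82 + (¼)*10*0 = -82 + 0 = -82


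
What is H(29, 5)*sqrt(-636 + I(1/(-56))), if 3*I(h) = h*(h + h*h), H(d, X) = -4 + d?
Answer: 25*I*sqrt(14073161466)/4704 ≈ 630.48*I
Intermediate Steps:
I(h) = h*(h + h**2)/3 (I(h) = (h*(h + h*h))/3 = (h*(h + h**2))/3 = h*(h + h**2)/3)
H(29, 5)*sqrt(-636 + I(1/(-56))) = (-4 + 29)*sqrt(-636 + (1/(-56))**2*(1 + 1/(-56))/3) = 25*sqrt(-636 + (-1/56)**2*(1 - 1/56)/3) = 25*sqrt(-636 + (1/3)*(1/3136)*(55/56)) = 25*sqrt(-636 + 55/526848) = 25*sqrt(-335075273/526848) = 25*(I*sqrt(14073161466)/4704) = 25*I*sqrt(14073161466)/4704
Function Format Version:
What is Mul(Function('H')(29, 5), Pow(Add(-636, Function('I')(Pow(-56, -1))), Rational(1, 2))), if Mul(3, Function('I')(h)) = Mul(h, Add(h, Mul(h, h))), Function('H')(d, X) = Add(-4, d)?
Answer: Mul(Rational(25, 4704), I, Pow(14073161466, Rational(1, 2))) ≈ Mul(630.48, I)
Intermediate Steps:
Function('I')(h) = Mul(Rational(1, 3), h, Add(h, Pow(h, 2))) (Function('I')(h) = Mul(Rational(1, 3), Mul(h, Add(h, Mul(h, h)))) = Mul(Rational(1, 3), Mul(h, Add(h, Pow(h, 2)))) = Mul(Rational(1, 3), h, Add(h, Pow(h, 2))))
Mul(Function('H')(29, 5), Pow(Add(-636, Function('I')(Pow(-56, -1))), Rational(1, 2))) = Mul(Add(-4, 29), Pow(Add(-636, Mul(Rational(1, 3), Pow(Pow(-56, -1), 2), Add(1, Pow(-56, -1)))), Rational(1, 2))) = Mul(25, Pow(Add(-636, Mul(Rational(1, 3), Pow(Rational(-1, 56), 2), Add(1, Rational(-1, 56)))), Rational(1, 2))) = Mul(25, Pow(Add(-636, Mul(Rational(1, 3), Rational(1, 3136), Rational(55, 56))), Rational(1, 2))) = Mul(25, Pow(Add(-636, Rational(55, 526848)), Rational(1, 2))) = Mul(25, Pow(Rational(-335075273, 526848), Rational(1, 2))) = Mul(25, Mul(Rational(1, 4704), I, Pow(14073161466, Rational(1, 2)))) = Mul(Rational(25, 4704), I, Pow(14073161466, Rational(1, 2)))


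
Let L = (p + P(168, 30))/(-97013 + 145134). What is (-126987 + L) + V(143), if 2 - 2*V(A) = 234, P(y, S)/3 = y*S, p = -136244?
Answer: -6116444587/48121 ≈ -1.2711e+5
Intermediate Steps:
P(y, S) = 3*S*y (P(y, S) = 3*(y*S) = 3*(S*y) = 3*S*y)
V(A) = -116 (V(A) = 1 - ½*234 = 1 - 117 = -116)
L = -121124/48121 (L = (-136244 + 3*30*168)/(-97013 + 145134) = (-136244 + 15120)/48121 = -121124*1/48121 = -121124/48121 ≈ -2.5171)
(-126987 + L) + V(143) = (-126987 - 121124/48121) - 116 = -6110862551/48121 - 116 = -6116444587/48121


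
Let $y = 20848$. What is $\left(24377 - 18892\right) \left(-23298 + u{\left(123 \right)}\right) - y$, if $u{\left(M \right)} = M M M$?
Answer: $10079045117$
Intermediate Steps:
$u{\left(M \right)} = M^{3}$ ($u{\left(M \right)} = M^{2} M = M^{3}$)
$\left(24377 - 18892\right) \left(-23298 + u{\left(123 \right)}\right) - y = \left(24377 - 18892\right) \left(-23298 + 123^{3}\right) - 20848 = 5485 \left(-23298 + 1860867\right) - 20848 = 5485 \cdot 1837569 - 20848 = 10079065965 - 20848 = 10079045117$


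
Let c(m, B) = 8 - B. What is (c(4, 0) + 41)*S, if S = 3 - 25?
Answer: -1078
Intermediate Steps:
S = -22
(c(4, 0) + 41)*S = ((8 - 1*0) + 41)*(-22) = ((8 + 0) + 41)*(-22) = (8 + 41)*(-22) = 49*(-22) = -1078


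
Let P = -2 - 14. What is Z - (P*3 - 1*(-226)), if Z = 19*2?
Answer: -140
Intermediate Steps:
P = -16
Z = 38
Z - (P*3 - 1*(-226)) = 38 - (-16*3 - 1*(-226)) = 38 - (-48 + 226) = 38 - 1*178 = 38 - 178 = -140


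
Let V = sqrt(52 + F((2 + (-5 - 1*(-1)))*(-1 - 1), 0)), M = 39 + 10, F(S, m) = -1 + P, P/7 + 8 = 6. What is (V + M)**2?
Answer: (49 + sqrt(37))**2 ≈ 3034.1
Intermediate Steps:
P = -14 (P = -56 + 7*6 = -56 + 42 = -14)
F(S, m) = -15 (F(S, m) = -1 - 14 = -15)
M = 49
V = sqrt(37) (V = sqrt(52 - 15) = sqrt(37) ≈ 6.0828)
(V + M)**2 = (sqrt(37) + 49)**2 = (49 + sqrt(37))**2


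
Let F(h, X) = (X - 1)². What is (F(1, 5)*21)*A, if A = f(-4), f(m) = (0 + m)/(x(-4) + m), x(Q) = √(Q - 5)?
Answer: 5376/25 + 4032*I/25 ≈ 215.04 + 161.28*I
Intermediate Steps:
x(Q) = √(-5 + Q)
f(m) = m/(m + 3*I) (f(m) = (0 + m)/(√(-5 - 4) + m) = m/(√(-9) + m) = m/(3*I + m) = m/(m + 3*I))
A = -4*(-4 - 3*I)/25 ≈ 0.64 + 0.48*I
F(h, X) = (-1 + X)²
(F(1, 5)*21)*A = ((-1 + 5)²*21)*(16/25 + 12*I/25) = (4²*21)*(16/25 + 12*I/25) = (16*21)*(16/25 + 12*I/25) = 336*(16/25 + 12*I/25) = 5376/25 + 4032*I/25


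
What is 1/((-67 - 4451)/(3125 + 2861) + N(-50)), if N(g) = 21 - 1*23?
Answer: -2993/8245 ≈ -0.36301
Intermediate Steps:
N(g) = -2 (N(g) = 21 - 23 = -2)
1/((-67 - 4451)/(3125 + 2861) + N(-50)) = 1/((-67 - 4451)/(3125 + 2861) - 2) = 1/(-4518/5986 - 2) = 1/(-4518*1/5986 - 2) = 1/(-2259/2993 - 2) = 1/(-8245/2993) = -2993/8245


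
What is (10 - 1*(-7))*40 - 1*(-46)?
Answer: 726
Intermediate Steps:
(10 - 1*(-7))*40 - 1*(-46) = (10 + 7)*40 + 46 = 17*40 + 46 = 680 + 46 = 726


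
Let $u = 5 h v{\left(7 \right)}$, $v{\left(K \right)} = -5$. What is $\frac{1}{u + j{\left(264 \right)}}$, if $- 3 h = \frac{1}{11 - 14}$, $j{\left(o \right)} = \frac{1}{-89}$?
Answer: $- \frac{801}{2234} \approx -0.35855$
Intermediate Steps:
$j{\left(o \right)} = - \frac{1}{89}$
$h = \frac{1}{9}$ ($h = - \frac{1}{3 \left(11 - 14\right)} = - \frac{1}{3 \left(-3\right)} = \left(- \frac{1}{3}\right) \left(- \frac{1}{3}\right) = \frac{1}{9} \approx 0.11111$)
$u = - \frac{25}{9}$ ($u = 5 \cdot \frac{1}{9} \left(-5\right) = \frac{5}{9} \left(-5\right) = - \frac{25}{9} \approx -2.7778$)
$\frac{1}{u + j{\left(264 \right)}} = \frac{1}{- \frac{25}{9} - \frac{1}{89}} = \frac{1}{- \frac{2234}{801}} = - \frac{801}{2234}$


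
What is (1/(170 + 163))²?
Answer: 1/110889 ≈ 9.0180e-6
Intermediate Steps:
(1/(170 + 163))² = (1/333)² = 1/110889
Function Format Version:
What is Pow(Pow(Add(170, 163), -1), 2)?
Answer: Rational(1, 110889) ≈ 9.0180e-6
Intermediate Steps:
Pow(Pow(Add(170, 163), -1), 2) = Pow(Pow(333, -1), 2) = Pow(Rational(1, 333), 2) = Rational(1, 110889)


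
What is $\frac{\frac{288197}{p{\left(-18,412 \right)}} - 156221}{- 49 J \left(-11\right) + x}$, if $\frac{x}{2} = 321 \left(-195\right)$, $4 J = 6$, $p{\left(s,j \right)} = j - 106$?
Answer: $\frac{47515429}{38060739} \approx 1.2484$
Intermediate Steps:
$p{\left(s,j \right)} = -106 + j$ ($p{\left(s,j \right)} = j - 106 = -106 + j$)
$J = \frac{3}{2}$ ($J = \frac{1}{4} \cdot 6 = \frac{3}{2} \approx 1.5$)
$x = -125190$ ($x = 2 \cdot 321 \left(-195\right) = 2 \left(-62595\right) = -125190$)
$\frac{\frac{288197}{p{\left(-18,412 \right)}} - 156221}{- 49 J \left(-11\right) + x} = \frac{\frac{288197}{-106 + 412} - 156221}{\left(-49\right) \frac{3}{2} \left(-11\right) - 125190} = \frac{\frac{288197}{306} - 156221}{\left(- \frac{147}{2}\right) \left(-11\right) - 125190} = \frac{288197 \cdot \frac{1}{306} - 156221}{\frac{1617}{2} - 125190} = \frac{\frac{288197}{306} - 156221}{- \frac{248763}{2}} = \left(- \frac{47515429}{306}\right) \left(- \frac{2}{248763}\right) = \frac{47515429}{38060739}$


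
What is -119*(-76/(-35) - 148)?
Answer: 86768/5 ≈ 17354.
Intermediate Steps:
-119*(-76/(-35) - 148) = -119*(-76*(-1/35) - 148) = -119*(76/35 - 148) = -119*(-5104/35) = 86768/5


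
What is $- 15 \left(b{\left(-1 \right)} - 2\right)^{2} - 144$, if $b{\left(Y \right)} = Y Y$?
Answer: $-159$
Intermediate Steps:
$b{\left(Y \right)} = Y^{2}$
$- 15 \left(b{\left(-1 \right)} - 2\right)^{2} - 144 = - 15 \left(\left(-1\right)^{2} - 2\right)^{2} - 144 = - 15 \left(1 - 2\right)^{2} - 144 = - 15 \left(-1\right)^{2} - 144 = \left(-15\right) 1 - 144 = -15 - 144 = -159$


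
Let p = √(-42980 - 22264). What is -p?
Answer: -2*I*√16311 ≈ -255.43*I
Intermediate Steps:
p = 2*I*√16311 (p = √(-65244) = 2*I*√16311 ≈ 255.43*I)
-p = -2*I*√16311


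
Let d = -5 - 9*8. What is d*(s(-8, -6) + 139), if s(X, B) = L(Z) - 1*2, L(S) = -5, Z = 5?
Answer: -10164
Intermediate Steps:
d = -77 (d = -5 - 72 = -77)
s(X, B) = -7 (s(X, B) = -5 - 1*2 = -5 - 2 = -7)
d*(s(-8, -6) + 139) = -77*(-7 + 139) = -77*132 = -10164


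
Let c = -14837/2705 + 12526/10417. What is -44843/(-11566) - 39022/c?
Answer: 12722937743634977/1395717785634 ≈ 9115.7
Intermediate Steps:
c = -120674199/28177985 (c = -14837*1/2705 + 12526*(1/10417) = -14837/2705 + 12526/10417 = -120674199/28177985 ≈ -4.2826)
-44843/(-11566) - 39022/c = -44843/(-11566) - 39022/(-120674199/28177985) = -44843*(-1/11566) - 39022*(-28177985/120674199) = 44843/11566 + 1099561330670/120674199 = 12722937743634977/1395717785634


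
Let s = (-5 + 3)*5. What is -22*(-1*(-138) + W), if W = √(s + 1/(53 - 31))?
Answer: -3036 - I*√4818 ≈ -3036.0 - 69.412*I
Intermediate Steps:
s = -10 (s = -2*5 = -10)
W = I*√4818/22 (W = √(-10 + 1/(53 - 31)) = √(-10 + 1/22) = √(-219/22) = I*√4818/22 ≈ 3.1551*I)
-22*(-1*(-138) + W) = -22*(-1*(-138) + I*√4818/22) = -22*(138 + I*√4818/22) = -3036 - I*√4818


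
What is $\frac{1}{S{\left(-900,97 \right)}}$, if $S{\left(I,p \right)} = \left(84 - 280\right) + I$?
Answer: $- \frac{1}{1096} \approx -0.00091241$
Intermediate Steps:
$S{\left(I,p \right)} = -196 + I$
$\frac{1}{S{\left(-900,97 \right)}} = \frac{1}{-196 - 900} = \frac{1}{-1096} = - \frac{1}{1096}$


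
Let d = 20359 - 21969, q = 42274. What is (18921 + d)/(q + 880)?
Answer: 17311/43154 ≈ 0.40114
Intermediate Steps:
d = -1610
(18921 + d)/(q + 880) = (18921 - 1610)/(42274 + 880) = 17311/43154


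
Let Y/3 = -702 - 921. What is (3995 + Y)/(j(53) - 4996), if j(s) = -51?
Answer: 874/5047 ≈ 0.17317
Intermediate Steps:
Y = -4869 (Y = 3*(-702 - 921) = 3*(-1623) = -4869)
(3995 + Y)/(j(53) - 4996) = (3995 - 4869)/(-51 - 4996) = -874/(-5047) = -874*(-1/5047) = 874/5047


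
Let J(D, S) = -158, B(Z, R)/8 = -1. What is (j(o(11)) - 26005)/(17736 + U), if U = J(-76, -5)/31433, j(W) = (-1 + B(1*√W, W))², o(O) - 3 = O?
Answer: -407434546/278747765 ≈ -1.4617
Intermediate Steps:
o(O) = 3 + O
B(Z, R) = -8 (B(Z, R) = 8*(-1) = -8)
j(W) = 81 (j(W) = (-1 - 8)² = (-9)² = 81)
U = -158/31433 ≈ -0.0050266
(j(o(11)) - 26005)/(17736 + U) = (81 - 26005)/(17736 - 158/31433) = -25924/557495530/31433 = -25924*31433/557495530 = -407434546/278747765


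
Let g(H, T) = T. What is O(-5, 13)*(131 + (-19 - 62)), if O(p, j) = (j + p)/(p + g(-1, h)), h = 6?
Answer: 400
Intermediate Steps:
O(p, j) = (j + p)/(6 + p) (O(p, j) = (j + p)/(p + 6) = (j + p)/(6 + p))
O(-5, 13)*(131 + (-19 - 62)) = ((13 - 5)/(6 - 5))*(131 + (-19 - 62)) = (8/1)*(131 - 81) = (1*8)*50 = 8*50 = 400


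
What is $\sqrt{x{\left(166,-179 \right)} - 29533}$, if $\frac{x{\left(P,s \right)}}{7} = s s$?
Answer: $\sqrt{194754} \approx 441.31$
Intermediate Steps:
$x{\left(P,s \right)} = 7 s^{2}$ ($x{\left(P,s \right)} = 7 s s = 7 s^{2}$)
$\sqrt{x{\left(166,-179 \right)} - 29533} = \sqrt{7 \left(-179\right)^{2} - 29533} = \sqrt{7 \cdot 32041 - 29533} = \sqrt{224287 - 29533} = \sqrt{194754}$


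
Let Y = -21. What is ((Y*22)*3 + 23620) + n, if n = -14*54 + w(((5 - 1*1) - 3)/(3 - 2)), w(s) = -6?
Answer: 21472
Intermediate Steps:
n = -762 (n = -14*54 - 6 = -756 - 6 = -762)
((Y*22)*3 + 23620) + n = (-21*22*3 + 23620) - 762 = (-462*3 + 23620) - 762 = (-1386 + 23620) - 762 = 22234 - 762 = 21472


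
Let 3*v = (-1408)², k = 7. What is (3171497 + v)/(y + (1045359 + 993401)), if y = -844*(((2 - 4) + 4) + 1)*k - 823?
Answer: 11496955/6060639 ≈ 1.8970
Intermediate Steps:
v = 1982464/3 (v = (⅓)*(-1408)² = (⅓)*1982464 = 1982464/3 ≈ 6.6082e+5)
y = -18547 (y = -844*(((2 - 4) + 4) + 1)*7 - 823 = -844*((-2 + 4) + 1)*7 - 823 = -844*(2 + 1)*7 - 823 = -2532*7 - 823 = -844*21 - 823 = -17724 - 823 = -18547)
(3171497 + v)/(y + (1045359 + 993401)) = (3171497 + 1982464/3)/(-18547 + (1045359 + 993401)) = 11496955/(3*(-18547 + 2038760)) = (11496955/3)/2020213 = (11496955/3)*(1/2020213) = 11496955/6060639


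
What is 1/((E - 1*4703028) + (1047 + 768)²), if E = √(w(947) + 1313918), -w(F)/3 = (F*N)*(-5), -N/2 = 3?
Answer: -1408803/1984724664121 - 4*√76793/1984724664121 ≈ -7.1038e-7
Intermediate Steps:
N = -6 (N = -2*3 = -6)
w(F) = -90*F (w(F) = -3*F*(-6)*(-5) = -3*(-6*F)*(-5) = -90*F)
E = 4*√76793 (E = √(-90*947 + 1313918) = √(-85230 + 1313918) = √1228688 = 4*√76793 ≈ 1108.5)
1/((E - 1*4703028) + (1047 + 768)²) = 1/((4*√76793 - 1*4703028) + (1047 + 768)²) = 1/((4*√76793 - 4703028) + 1815²) = 1/((-4703028 + 4*√76793) + 3294225) = 1/(-1408803 + 4*√76793)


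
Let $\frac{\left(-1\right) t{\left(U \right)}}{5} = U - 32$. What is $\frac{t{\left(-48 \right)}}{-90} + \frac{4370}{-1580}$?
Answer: $- \frac{10253}{1422} \approx -7.2103$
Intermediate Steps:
$t{\left(U \right)} = 160 - 5 U$ ($t{\left(U \right)} = - 5 \left(U - 32\right) = - 5 \left(-32 + U\right) = 160 - 5 U$)
$\frac{t{\left(-48 \right)}}{-90} + \frac{4370}{-1580} = \frac{160 - -240}{-90} + \frac{4370}{-1580} = \left(160 + 240\right) \left(- \frac{1}{90}\right) + 4370 \left(- \frac{1}{1580}\right) = 400 \left(- \frac{1}{90}\right) - \frac{437}{158} = - \frac{40}{9} - \frac{437}{158} = - \frac{10253}{1422}$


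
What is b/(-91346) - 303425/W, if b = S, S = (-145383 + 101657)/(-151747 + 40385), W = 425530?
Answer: -77165032580322/108217313573089 ≈ -0.71306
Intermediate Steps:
S = 21863/55681 (S = -43726/(-111362) = -43726*(-1/111362) = 21863/55681 ≈ 0.39265)
b = 21863/55681 ≈ 0.39265
b/(-91346) - 303425/W = (21863/55681)/(-91346) - 303425/425530 = (21863/55681)*(-1/91346) - 303425*1/425530 = -21863/5086236626 - 60685/85106 = -77165032580322/108217313573089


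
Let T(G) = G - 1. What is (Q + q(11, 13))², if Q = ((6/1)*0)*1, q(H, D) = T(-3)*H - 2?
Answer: 2116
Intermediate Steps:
T(G) = -1 + G
q(H, D) = -2 - 4*H (q(H, D) = (-1 - 3)*H - 2 = -4*H - 2 = -2 - 4*H)
Q = 0 (Q = ((6*1)*0)*1 = (6*0)*1 = 0*1 = 0)
(Q + q(11, 13))² = (0 + (-2 - 4*11))² = (0 + (-2 - 44))² = (0 - 46)² = (-46)² = 2116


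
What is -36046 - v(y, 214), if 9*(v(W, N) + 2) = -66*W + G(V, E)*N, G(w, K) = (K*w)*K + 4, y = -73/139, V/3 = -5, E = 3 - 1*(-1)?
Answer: -38075806/1251 ≈ -30436.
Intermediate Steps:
E = 4 (E = 3 + 1 = 4)
V = -15 (V = 3*(-5) = -15)
y = -73/139 (y = -73*1/139 = -73/139 ≈ -0.52518)
G(w, K) = 4 + w*K**2 (G(w, K) = w*K**2 + 4 = 4 + w*K**2)
v(W, N) = -2 - 236*N/9 - 22*W/3 (v(W, N) = -2 + (-66*W + (4 - 15*4**2)*N)/9 = -2 + (-66*W + (4 - 15*16)*N)/9 = -2 + (-66*W + (4 - 240)*N)/9 = -2 + (-66*W - 236*N)/9 = -2 + (-236*N - 66*W)/9 = -2 + (-236*N/9 - 22*W/3) = -2 - 236*N/9 - 22*W/3)
-36046 - v(y, 214) = -36046 - (-2 - 236/9*214 - 22/3*(-73/139)) = -36046 - (-2 - 50504/9 + 1606/417) = -36046 - 1*(-7017740/1251) = -36046 + 7017740/1251 = -38075806/1251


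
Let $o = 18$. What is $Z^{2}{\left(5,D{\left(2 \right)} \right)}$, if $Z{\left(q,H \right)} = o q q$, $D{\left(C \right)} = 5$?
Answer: $202500$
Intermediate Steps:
$Z{\left(q,H \right)} = 18 q^{2}$ ($Z{\left(q,H \right)} = 18 q q = 18 q^{2}$)
$Z^{2}{\left(5,D{\left(2 \right)} \right)} = \left(18 \cdot 5^{2}\right)^{2} = \left(18 \cdot 25\right)^{2} = 450^{2} = 202500$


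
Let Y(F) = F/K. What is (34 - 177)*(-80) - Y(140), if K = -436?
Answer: 1246995/109 ≈ 11440.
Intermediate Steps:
Y(F) = -F/436 (Y(F) = F/(-436) = F*(-1/436) = -F/436)
(34 - 177)*(-80) - Y(140) = (34 - 177)*(-80) - (-1)*140/436 = -143*(-80) - 1*(-35/109) = 11440 + 35/109 = 1246995/109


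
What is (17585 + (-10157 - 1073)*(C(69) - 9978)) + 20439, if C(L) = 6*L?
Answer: 107441744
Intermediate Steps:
(17585 + (-10157 - 1073)*(C(69) - 9978)) + 20439 = (17585 + (-10157 - 1073)*(6*69 - 9978)) + 20439 = (17585 - 11230*(414 - 9978)) + 20439 = (17585 - 11230*(-9564)) + 20439 = (17585 + 107403720) + 20439 = 107421305 + 20439 = 107441744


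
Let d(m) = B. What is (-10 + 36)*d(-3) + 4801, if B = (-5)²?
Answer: 5451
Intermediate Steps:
B = 25
d(m) = 25
(-10 + 36)*d(-3) + 4801 = (-10 + 36)*25 + 4801 = 26*25 + 4801 = 650 + 4801 = 5451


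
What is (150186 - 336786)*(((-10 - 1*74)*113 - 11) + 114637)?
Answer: -19618004400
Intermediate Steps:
(150186 - 336786)*(((-10 - 1*74)*113 - 11) + 114637) = -186600*(((-10 - 74)*113 - 11) + 114637) = -186600*((-84*113 - 11) + 114637) = -186600*((-9492 - 11) + 114637) = -186600*(-9503 + 114637) = -186600*105134 = -19618004400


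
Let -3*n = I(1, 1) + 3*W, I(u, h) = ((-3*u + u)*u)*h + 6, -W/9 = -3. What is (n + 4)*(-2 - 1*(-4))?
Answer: -146/3 ≈ -48.667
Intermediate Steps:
W = 27 (W = -9*(-3) = 27)
I(u, h) = 6 - 2*h*u² (I(u, h) = ((-2*u)*u)*h + 6 = (-2*u²)*h + 6 = -2*h*u² + 6 = 6 - 2*h*u²)
n = -85/3 (n = -((6 - 2*1*1²) + 3*27)/3 = -((6 - 2*1*1) + 81)/3 = -((6 - 2) + 81)/3 = -(4 + 81)/3 = -⅓*85 = -85/3 ≈ -28.333)
(n + 4)*(-2 - 1*(-4)) = (-85/3 + 4)*(-2 - 1*(-4)) = -73*(-2 + 4)/3 = -73/3*2 = -146/3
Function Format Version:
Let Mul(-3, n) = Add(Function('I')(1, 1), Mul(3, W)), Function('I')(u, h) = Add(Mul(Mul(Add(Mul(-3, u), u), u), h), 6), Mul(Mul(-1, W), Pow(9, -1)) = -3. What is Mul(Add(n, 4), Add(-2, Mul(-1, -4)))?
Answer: Rational(-146, 3) ≈ -48.667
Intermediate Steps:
W = 27 (W = Mul(-9, -3) = 27)
Function('I')(u, h) = Add(6, Mul(-2, h, Pow(u, 2))) (Function('I')(u, h) = Add(Mul(Mul(Mul(-2, u), u), h), 6) = Add(Mul(Mul(-2, Pow(u, 2)), h), 6) = Add(Mul(-2, h, Pow(u, 2)), 6) = Add(6, Mul(-2, h, Pow(u, 2))))
n = Rational(-85, 3) (n = Mul(Rational(-1, 3), Add(Add(6, Mul(-2, 1, Pow(1, 2))), Mul(3, 27))) = Mul(Rational(-1, 3), Add(Add(6, Mul(-2, 1, 1)), 81)) = Mul(Rational(-1, 3), Add(Add(6, -2), 81)) = Mul(Rational(-1, 3), Add(4, 81)) = Mul(Rational(-1, 3), 85) = Rational(-85, 3) ≈ -28.333)
Mul(Add(n, 4), Add(-2, Mul(-1, -4))) = Mul(Add(Rational(-85, 3), 4), Add(-2, Mul(-1, -4))) = Mul(Rational(-73, 3), Add(-2, 4)) = Mul(Rational(-73, 3), 2) = Rational(-146, 3)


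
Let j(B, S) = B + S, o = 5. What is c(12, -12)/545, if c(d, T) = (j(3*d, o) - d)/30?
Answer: 29/16350 ≈ 0.0017737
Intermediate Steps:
c(d, T) = ⅙ + d/15 (c(d, T) = ((3*d + 5) - d)/30 = ((5 + 3*d) - d)*(1/30) = (5 + 2*d)*(1/30) = ⅙ + d/15)
c(12, -12)/545 = (⅙ + (1/15)*12)/545 = (⅙ + ⅘)*(1/545) = (29/30)*(1/545) = 29/16350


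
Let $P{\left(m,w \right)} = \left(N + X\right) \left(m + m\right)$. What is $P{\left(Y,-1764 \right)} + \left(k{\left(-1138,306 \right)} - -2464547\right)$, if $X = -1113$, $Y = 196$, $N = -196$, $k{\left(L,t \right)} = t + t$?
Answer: $1952031$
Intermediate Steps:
$k{\left(L,t \right)} = 2 t$
$P{\left(m,w \right)} = - 2618 m$ ($P{\left(m,w \right)} = \left(-196 - 1113\right) \left(m + m\right) = - 1309 \cdot 2 m = - 2618 m$)
$P{\left(Y,-1764 \right)} + \left(k{\left(-1138,306 \right)} - -2464547\right) = \left(-2618\right) 196 + \left(2 \cdot 306 - -2464547\right) = -513128 + \left(612 + 2464547\right) = -513128 + 2465159 = 1952031$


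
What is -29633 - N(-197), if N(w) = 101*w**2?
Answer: -3949342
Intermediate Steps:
-29633 - N(-197) = -29633 - 101*(-197)**2 = -29633 - 101*38809 = -29633 - 1*3919709 = -29633 - 3919709 = -3949342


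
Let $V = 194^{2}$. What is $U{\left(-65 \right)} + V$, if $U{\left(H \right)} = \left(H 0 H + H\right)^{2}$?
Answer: $41861$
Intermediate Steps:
$V = 37636$
$U{\left(H \right)} = H^{2}$ ($U{\left(H \right)} = \left(0 H + H\right)^{2} = \left(0 + H\right)^{2} = H^{2}$)
$U{\left(-65 \right)} + V = \left(-65\right)^{2} + 37636 = 4225 + 37636 = 41861$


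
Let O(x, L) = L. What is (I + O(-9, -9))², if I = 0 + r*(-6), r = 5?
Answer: 1521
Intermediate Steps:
I = -30 (I = 0 + 5*(-6) = 0 - 30 = -30)
(I + O(-9, -9))² = (-30 - 9)² = (-39)² = 1521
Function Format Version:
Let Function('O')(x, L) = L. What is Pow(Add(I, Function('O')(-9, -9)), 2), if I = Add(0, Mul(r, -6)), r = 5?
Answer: 1521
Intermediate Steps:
I = -30 (I = Add(0, Mul(5, -6)) = Add(0, -30) = -30)
Pow(Add(I, Function('O')(-9, -9)), 2) = Pow(Add(-30, -9), 2) = Pow(-39, 2) = 1521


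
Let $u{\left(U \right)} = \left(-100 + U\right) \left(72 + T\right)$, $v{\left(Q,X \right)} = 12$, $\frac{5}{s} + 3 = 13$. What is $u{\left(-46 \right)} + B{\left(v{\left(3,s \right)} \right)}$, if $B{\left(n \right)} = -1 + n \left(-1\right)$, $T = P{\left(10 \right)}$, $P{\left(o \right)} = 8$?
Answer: $-11693$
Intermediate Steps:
$s = \frac{1}{2}$ ($s = \frac{5}{-3 + 13} = \frac{5}{10} = 5 \cdot \frac{1}{10} = \frac{1}{2} \approx 0.5$)
$T = 8$
$u{\left(U \right)} = -8000 + 80 U$ ($u{\left(U \right)} = \left(-100 + U\right) \left(72 + 8\right) = \left(-100 + U\right) 80 = -8000 + 80 U$)
$B{\left(n \right)} = -1 - n$
$u{\left(-46 \right)} + B{\left(v{\left(3,s \right)} \right)} = \left(-8000 + 80 \left(-46\right)\right) - 13 = \left(-8000 - 3680\right) - 13 = -11680 - 13 = -11693$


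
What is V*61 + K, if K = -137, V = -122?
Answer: -7579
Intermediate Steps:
V*61 + K = -122*61 - 137 = -7442 - 137 = -7579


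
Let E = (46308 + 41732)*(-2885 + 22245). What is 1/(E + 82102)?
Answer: 1/1704536502 ≈ 5.8667e-10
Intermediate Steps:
E = 1704454400 (E = 88040*19360 = 1704454400)
1/(E + 82102) = 1/(1704454400 + 82102) = 1/1704536502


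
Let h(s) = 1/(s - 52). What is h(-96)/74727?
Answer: -1/11059596 ≈ -9.0419e-8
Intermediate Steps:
h(s) = 1/(-52 + s)
h(-96)/74727 = 1/(-52 - 96*74727) = (1/74727)/(-148) = -1/148*1/74727 = -1/11059596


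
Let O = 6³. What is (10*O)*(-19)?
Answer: -41040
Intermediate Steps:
O = 216
(10*O)*(-19) = (10*216)*(-19) = 2160*(-19) = -41040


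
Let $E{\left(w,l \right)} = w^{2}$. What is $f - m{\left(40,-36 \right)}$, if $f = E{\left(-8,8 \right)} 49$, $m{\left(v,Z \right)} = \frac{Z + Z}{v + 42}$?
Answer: $\frac{128612}{41} \approx 3136.9$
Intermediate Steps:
$m{\left(v,Z \right)} = \frac{2 Z}{42 + v}$
$f = 3136$ ($f = \left(-8\right)^{2} \cdot 49 = 64 \cdot 49 = 3136$)
$f - m{\left(40,-36 \right)} = 3136 - 2 \left(-36\right) \frac{1}{42 + 40} = 3136 - 2 \left(-36\right) \frac{1}{82} = 3136 - - \frac{36}{41} = 3136 + \frac{36}{41} = \frac{128612}{41}$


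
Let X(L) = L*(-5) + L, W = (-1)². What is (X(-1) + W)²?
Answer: 25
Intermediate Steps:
W = 1
X(L) = -4*L (X(L) = -5*L + L = -4*L)
(X(-1) + W)² = (-4*(-1) + 1)² = (4 + 1)² = 5² = 25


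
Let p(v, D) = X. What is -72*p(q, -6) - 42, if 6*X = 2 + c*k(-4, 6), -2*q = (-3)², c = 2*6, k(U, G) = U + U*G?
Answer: 3966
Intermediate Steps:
k(U, G) = U + G*U
c = 12
q = -9/2 (q = -½*(-3)² = -½*9 = -9/2 ≈ -4.5000)
X = -167/3 (X = (2 + 12*(-4*(1 + 6)))/6 = (2 + 12*(-4*7))/6 = (2 + 12*(-28))/6 = (2 - 336)/6 = (⅙)*(-334) = -167/3 ≈ -55.667)
p(v, D) = -167/3
-72*p(q, -6) - 42 = -72*(-167/3) - 42 = 4008 - 42 = 3966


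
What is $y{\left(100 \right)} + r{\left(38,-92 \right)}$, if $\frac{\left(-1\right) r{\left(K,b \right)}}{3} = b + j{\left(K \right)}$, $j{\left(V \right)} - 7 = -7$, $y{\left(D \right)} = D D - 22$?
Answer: $10254$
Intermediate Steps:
$y{\left(D \right)} = -22 + D^{2}$ ($y{\left(D \right)} = D^{2} - 22 = -22 + D^{2}$)
$j{\left(V \right)} = 0$ ($j{\left(V \right)} = 7 - 7 = 0$)
$r{\left(K,b \right)} = - 3 b$ ($r{\left(K,b \right)} = - 3 \left(b + 0\right) = - 3 b$)
$y{\left(100 \right)} + r{\left(38,-92 \right)} = \left(-22 + 100^{2}\right) - -276 = \left(-22 + 10000\right) + 276 = 9978 + 276 = 10254$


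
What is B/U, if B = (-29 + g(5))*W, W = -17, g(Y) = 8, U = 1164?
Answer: 119/388 ≈ 0.30670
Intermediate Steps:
B = 357 (B = (-29 + 8)*(-17) = -21*(-17) = 357)
B/U = 357/1164 = 357*(1/1164) = 119/388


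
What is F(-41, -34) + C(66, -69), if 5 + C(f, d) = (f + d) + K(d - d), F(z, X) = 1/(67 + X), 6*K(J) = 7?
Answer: -449/66 ≈ -6.8030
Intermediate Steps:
K(J) = 7/6 (K(J) = (⅙)*7 = 7/6)
C(f, d) = -23/6 + d + f (C(f, d) = -5 + ((f + d) + 7/6) = -5 + ((d + f) + 7/6) = -5 + (7/6 + d + f) = -23/6 + d + f)
F(-41, -34) + C(66, -69) = 1/(67 - 34) + (-23/6 - 69 + 66) = 1/33 - 41/6 = -449/66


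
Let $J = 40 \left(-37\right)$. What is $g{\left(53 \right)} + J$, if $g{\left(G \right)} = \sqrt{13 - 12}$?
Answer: $-1479$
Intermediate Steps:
$J = -1480$
$g{\left(G \right)} = 1$ ($g{\left(G \right)} = \sqrt{1} = 1$)
$g{\left(53 \right)} + J = 1 - 1480 = -1479$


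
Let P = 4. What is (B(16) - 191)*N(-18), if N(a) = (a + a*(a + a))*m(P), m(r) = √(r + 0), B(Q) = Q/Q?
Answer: -239400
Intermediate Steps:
B(Q) = 1
m(r) = √r
N(a) = 2*a + 4*a² (N(a) = (a + a*(a + a))*√4 = (a + a*(2*a))*2 = (a + 2*a²)*2 = 2*a + 4*a²)
(B(16) - 191)*N(-18) = (1 - 191)*(2*(-18)*(1 + 2*(-18))) = -380*(-18)*(1 - 36) = -380*(-18)*(-35) = -190*1260 = -239400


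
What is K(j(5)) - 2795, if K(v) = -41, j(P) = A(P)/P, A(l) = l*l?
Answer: -2836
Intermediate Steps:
A(l) = l²
j(P) = P (j(P) = P²/P = P)
K(j(5)) - 2795 = -41 - 2795 = -2836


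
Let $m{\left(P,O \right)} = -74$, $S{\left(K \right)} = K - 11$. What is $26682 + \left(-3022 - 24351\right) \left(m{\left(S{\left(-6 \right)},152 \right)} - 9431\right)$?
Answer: $260207047$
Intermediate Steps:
$S{\left(K \right)} = -11 + K$
$26682 + \left(-3022 - 24351\right) \left(m{\left(S{\left(-6 \right)},152 \right)} - 9431\right) = 26682 + \left(-3022 - 24351\right) \left(-74 - 9431\right) = 26682 - -260180365 = 26682 + 260180365 = 260207047$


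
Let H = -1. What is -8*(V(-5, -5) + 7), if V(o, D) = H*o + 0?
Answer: -96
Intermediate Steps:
V(o, D) = -o (V(o, D) = -o + 0 = -o)
-8*(V(-5, -5) + 7) = -8*(-1*(-5) + 7) = -8*(5 + 7) = -8*12 = -96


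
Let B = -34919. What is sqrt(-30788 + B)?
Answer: I*sqrt(65707) ≈ 256.33*I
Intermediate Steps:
sqrt(-30788 + B) = sqrt(-30788 - 34919) = sqrt(-65707) = I*sqrt(65707)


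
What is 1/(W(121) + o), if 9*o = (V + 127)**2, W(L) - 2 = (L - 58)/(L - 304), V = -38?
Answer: 549/484090 ≈ 0.0011341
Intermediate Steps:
W(L) = 2 + (-58 + L)/(-304 + L) (W(L) = 2 + (L - 58)/(L - 304) = 2 + (-58 + L)/(-304 + L))
o = 7921/9 (o = (-38 + 127)**2/9 = (1/9)*89**2 = (1/9)*7921 = 7921/9 ≈ 880.11)
1/(W(121) + o) = 1/(3*(-222 + 121)/(-304 + 121) + 7921/9) = 1/(3*(-101)/(-183) + 7921/9) = 1/(3*(-1/183)*(-101) + 7921/9) = 1/(101/61 + 7921/9) = 1/(484090/549) = 549/484090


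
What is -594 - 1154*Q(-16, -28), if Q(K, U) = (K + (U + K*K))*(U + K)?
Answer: 10763918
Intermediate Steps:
Q(K, U) = (K + U)*(K + U + K²) (Q(K, U) = (K + (U + K²))*(K + U) = (K + U + K²)*(K + U) = (K + U)*(K + U + K²))
-594 - 1154*Q(-16, -28) = -594 - 1154*((-16)² + (-16)³ + (-28)² - 28*(-16)² + 2*(-16)*(-28)) = -594 - 1154*(256 - 4096 + 784 - 28*256 + 896) = -594 - 1154*(256 - 4096 + 784 - 7168 + 896) = -594 - 1154*(-9328) = -594 + 10764512 = 10763918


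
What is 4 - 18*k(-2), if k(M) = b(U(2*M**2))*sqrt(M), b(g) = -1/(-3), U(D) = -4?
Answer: 4 - 6*I*sqrt(2) ≈ 4.0 - 8.4853*I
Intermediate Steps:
b(g) = 1/3 (b(g) = -1*(-1/3) = 1/3)
k(M) = sqrt(M)/3
4 - 18*k(-2) = 4 - 6*sqrt(-2) = 4 - 6*I*sqrt(2)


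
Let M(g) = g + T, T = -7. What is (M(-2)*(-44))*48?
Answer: 19008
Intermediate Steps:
M(g) = -7 + g (M(g) = g - 7 = -7 + g)
(M(-2)*(-44))*48 = ((-7 - 2)*(-44))*48 = -9*(-44)*48 = 396*48 = 19008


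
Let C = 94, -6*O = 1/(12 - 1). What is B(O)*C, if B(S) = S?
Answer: -47/33 ≈ -1.4242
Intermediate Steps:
O = -1/66 (O = -1/(6*(12 - 1)) = -1/6/11 = -1/6*1/11 = -1/66 ≈ -0.015152)
B(O)*C = -1/66*94 = -47/33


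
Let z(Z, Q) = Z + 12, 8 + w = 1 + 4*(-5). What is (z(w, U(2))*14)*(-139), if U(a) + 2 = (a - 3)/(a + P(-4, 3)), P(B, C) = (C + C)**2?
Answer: 29190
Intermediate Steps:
P(B, C) = 4*C**2 (P(B, C) = (2*C)**2 = 4*C**2)
U(a) = -2 + (-3 + a)/(36 + a) (U(a) = -2 + (a - 3)/(a + 4*3**2) = -2 + (-3 + a)/(a + 4*9) = -2 + (-3 + a)/(a + 36) = -2 + (-3 + a)/(36 + a))
w = -27 (w = -8 + (1 + 4*(-5)) = -8 + (1 - 20) = -8 - 19 = -27)
z(Z, Q) = 12 + Z
(z(w, U(2))*14)*(-139) = ((12 - 27)*14)*(-139) = -15*14*(-139) = -210*(-139) = 29190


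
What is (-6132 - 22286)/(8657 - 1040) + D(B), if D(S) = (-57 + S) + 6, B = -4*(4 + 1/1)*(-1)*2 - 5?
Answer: -150290/7617 ≈ -19.731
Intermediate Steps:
B = 35 (B = -4*(4 + 1)*(-1)*2 - 5 = -20*(-1)*2 - 5 = -4*(-5)*2 - 5 = 20*2 - 5 = 40 - 5 = 35)
D(S) = -51 + S
(-6132 - 22286)/(8657 - 1040) + D(B) = (-6132 - 22286)/(8657 - 1040) + (-51 + 35) = -28418/7617 - 16 = -150290/7617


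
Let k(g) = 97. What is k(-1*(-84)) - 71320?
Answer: -71223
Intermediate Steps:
k(-1*(-84)) - 71320 = 97 - 71320 = -71223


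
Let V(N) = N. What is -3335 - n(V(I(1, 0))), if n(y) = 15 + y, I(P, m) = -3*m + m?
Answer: -3350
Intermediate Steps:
I(P, m) = -2*m
-3335 - n(V(I(1, 0))) = -3335 - (15 - 2*0) = -3335 - (15 + 0) = -3335 - 1*15 = -3335 - 15 = -3350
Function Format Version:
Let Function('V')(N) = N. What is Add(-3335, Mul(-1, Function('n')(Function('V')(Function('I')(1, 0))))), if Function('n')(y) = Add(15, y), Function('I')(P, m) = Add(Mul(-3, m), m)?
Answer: -3350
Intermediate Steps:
Function('I')(P, m) = Mul(-2, m)
Add(-3335, Mul(-1, Function('n')(Function('V')(Function('I')(1, 0))))) = Add(-3335, Mul(-1, Add(15, Mul(-2, 0)))) = Add(-3335, Mul(-1, Add(15, 0))) = Add(-3335, Mul(-1, 15)) = Add(-3335, -15) = -3350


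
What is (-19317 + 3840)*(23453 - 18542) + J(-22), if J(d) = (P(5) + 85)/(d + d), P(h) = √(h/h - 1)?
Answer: -3344332153/44 ≈ -7.6008e+7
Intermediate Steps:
P(h) = 0 (P(h) = √(1 - 1) = √0 = 0)
J(d) = 85/(2*d) (J(d) = (0 + 85)/(d + d) = 85/((2*d)) = 85*(1/(2*d)) = 85/(2*d))
(-19317 + 3840)*(23453 - 18542) + J(-22) = (-19317 + 3840)*(23453 - 18542) + (85/2)/(-22) = -15477*4911 + (85/2)*(-1/22) = -76007547 - 85/44 = -3344332153/44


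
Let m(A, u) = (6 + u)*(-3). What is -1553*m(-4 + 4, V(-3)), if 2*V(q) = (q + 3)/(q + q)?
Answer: 27954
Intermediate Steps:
V(q) = (3 + q)/(4*q) (V(q) = ((q + 3)/(q + q))/2 = ((3 + q)/((2*q)))/2 = ((3 + q)*(1/(2*q)))/2 = ((3 + q)/(2*q))/2 = (3 + q)/(4*q))
m(A, u) = -18 - 3*u
-1553*m(-4 + 4, V(-3)) = -1553*(-18 - 3*(3 - 3)/(4*(-3))) = -1553*(-18 - 3*(-1)*0/(4*3)) = -1553*(-18 - 3*0) = -1553*(-18 + 0) = -1553*(-18) = 27954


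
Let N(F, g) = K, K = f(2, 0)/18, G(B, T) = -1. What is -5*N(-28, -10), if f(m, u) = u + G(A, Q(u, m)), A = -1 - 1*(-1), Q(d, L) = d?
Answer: 5/18 ≈ 0.27778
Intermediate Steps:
A = 0 (A = -1 + 1 = 0)
f(m, u) = -1 + u (f(m, u) = u - 1 = -1 + u)
K = -1/18 (K = (-1 + 0)/18 = -1*1/18 = -1/18 ≈ -0.055556)
N(F, g) = -1/18
-5*N(-28, -10) = -5*(-1/18) = 5/18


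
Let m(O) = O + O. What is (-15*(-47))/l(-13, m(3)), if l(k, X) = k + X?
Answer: -705/7 ≈ -100.71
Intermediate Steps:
m(O) = 2*O
l(k, X) = X + k
(-15*(-47))/l(-13, m(3)) = (-15*(-47))/(2*3 - 13) = 705/(6 - 13) = 705/(-7) = 705*(-1/7) = -705/7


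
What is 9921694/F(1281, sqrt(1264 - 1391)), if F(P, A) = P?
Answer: 9921694/1281 ≈ 7745.3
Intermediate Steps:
9921694/F(1281, sqrt(1264 - 1391)) = 9921694/1281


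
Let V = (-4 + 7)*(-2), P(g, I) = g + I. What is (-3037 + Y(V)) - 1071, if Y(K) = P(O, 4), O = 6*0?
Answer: -4104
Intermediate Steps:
O = 0
P(g, I) = I + g
V = -6 (V = 3*(-2) = -6)
Y(K) = 4 (Y(K) = 4 + 0 = 4)
(-3037 + Y(V)) - 1071 = (-3037 + 4) - 1071 = -3033 - 1071 = -4104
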